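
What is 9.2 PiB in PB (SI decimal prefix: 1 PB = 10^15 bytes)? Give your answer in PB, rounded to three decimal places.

9.2 PiB = 9.2 × 2^50 bytes = 10,358,279,142,952,140.8 bytes
1 PB = 10^15 bytes = 1,000,000,000,000,000 bytes
10,358,279,142,952,140.8 / 1,000,000,000,000,000 = 10.358 PB

10.358 PB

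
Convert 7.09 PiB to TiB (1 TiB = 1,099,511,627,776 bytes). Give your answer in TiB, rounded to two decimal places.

7.09 PiB = 7.09 × 2^50 bytes = 7,982,630,339,514,204.16 bytes
1 TiB = 2^40 bytes = 1,099,511,627,776 bytes
7,982,630,339,514,204.16 / 1,099,511,627,776 = 7,260.16 TiB

7,260.16 TiB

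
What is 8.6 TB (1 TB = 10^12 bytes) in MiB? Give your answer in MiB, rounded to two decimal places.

8.6 TB = 8.6 × 10^12 bytes = 8,600,000,000,000 bytes
1 MiB = 1,048,576 bytes
8,600,000,000,000 / 1,048,576 = 8,201,599.12 MiB

8,201,599.12 MiB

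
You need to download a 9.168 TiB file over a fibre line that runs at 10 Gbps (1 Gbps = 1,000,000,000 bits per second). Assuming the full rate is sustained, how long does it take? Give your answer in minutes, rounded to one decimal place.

9.168 TiB = 10,080,322,603,450.368 bytes = 80,642,580,827,602.944 bits
10 Gbps = 10,000,000,000 bits/s
time = 80,642,580,827,602.944 / 10,000,000,000 = 8,064.26 s
8,064.26 s / 60 = 134.4 minutes

134.4 minutes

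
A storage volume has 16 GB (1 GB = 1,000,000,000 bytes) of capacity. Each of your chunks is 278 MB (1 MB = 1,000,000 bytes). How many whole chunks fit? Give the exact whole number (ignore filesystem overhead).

57

Capacity: 16 GB = 16,000,000,000 bytes
Per item: 278 MB = 278,000,000 bytes
⌊16,000,000,000 / 278,000,000⌋ = 57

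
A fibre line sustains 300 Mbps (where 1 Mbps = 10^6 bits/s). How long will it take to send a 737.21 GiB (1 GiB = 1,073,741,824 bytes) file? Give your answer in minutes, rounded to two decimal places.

737.21 GiB = 791,573,210,071.04 bytes = 6,332,585,680,568.32 bits
300 Mbps = 300,000,000 bits/s
time = 6,332,585,680,568.32 / 300,000,000 = 21,108.619 s
21,108.619 s / 60 = 351.81 minutes

351.81 minutes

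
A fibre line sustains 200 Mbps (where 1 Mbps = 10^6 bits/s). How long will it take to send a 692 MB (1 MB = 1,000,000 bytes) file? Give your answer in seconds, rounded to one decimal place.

692 MB = 692,000,000 bytes = 5,536,000,000 bits
200 Mbps = 200,000,000 bits/s
time = 5,536,000,000 / 200,000,000 = 27.7 s

27.7 seconds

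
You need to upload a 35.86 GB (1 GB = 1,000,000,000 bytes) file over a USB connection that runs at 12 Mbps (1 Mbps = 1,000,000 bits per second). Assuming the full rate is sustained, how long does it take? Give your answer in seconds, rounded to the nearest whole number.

23,907 seconds

35.86 GB = 35,860,000,000 bytes = 286,880,000,000 bits
12 Mbps = 12,000,000 bits/s
time = 286,880,000,000 / 12,000,000 = 23,907 s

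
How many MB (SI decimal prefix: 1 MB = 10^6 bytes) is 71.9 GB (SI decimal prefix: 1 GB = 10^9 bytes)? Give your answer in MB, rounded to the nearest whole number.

71.9 GB × 1,000,000,000 bytes/GB = 71,900,000,000 bytes
1 MB = 1,000,000 bytes
71,900,000,000 / 1,000,000 = 71,900 MB

71,900 MB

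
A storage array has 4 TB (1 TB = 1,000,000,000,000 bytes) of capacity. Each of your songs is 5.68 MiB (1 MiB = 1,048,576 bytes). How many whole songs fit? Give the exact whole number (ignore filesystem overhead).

Capacity: 4 TB = 4,000,000,000,000 bytes
Per item: 5.68 MiB = 5,955,911.68 bytes
⌊4,000,000,000,000 / 5,955,911.68⌋ = 671,601

671,601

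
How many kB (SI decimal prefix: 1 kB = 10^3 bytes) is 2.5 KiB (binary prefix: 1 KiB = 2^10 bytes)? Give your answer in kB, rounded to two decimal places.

2.5 KiB × 1,024 bytes/KiB = 2,560 bytes
1 kB = 1,000 bytes
2,560 / 1,000 = 2.56 kB

2.56 kB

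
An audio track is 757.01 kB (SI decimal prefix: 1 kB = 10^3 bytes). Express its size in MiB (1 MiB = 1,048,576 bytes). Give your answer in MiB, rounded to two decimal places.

757.01 kB = 757.01 × 10^3 bytes = 757,010 bytes
1 MiB = 1,048,576 bytes
757,010 / 1,048,576 = 0.72 MiB

0.72 MiB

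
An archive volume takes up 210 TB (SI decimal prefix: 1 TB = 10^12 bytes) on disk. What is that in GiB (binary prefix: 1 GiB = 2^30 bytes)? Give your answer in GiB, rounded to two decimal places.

210 TB × 1,000,000,000,000 bytes/TB = 210,000,000,000,000 bytes
1 GiB = 1,073,741,824 bytes
210,000,000,000,000 / 1,073,741,824 = 195,577.74 GiB

195,577.74 GiB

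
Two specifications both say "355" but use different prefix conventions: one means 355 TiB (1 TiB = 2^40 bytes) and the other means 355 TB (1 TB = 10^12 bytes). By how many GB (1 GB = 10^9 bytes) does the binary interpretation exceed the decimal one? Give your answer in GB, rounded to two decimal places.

35,326.63 GB

355 TiB = 355 × 1,099,511,627,776 = 390,326,627,860,480 bytes
355 TB = 355 × 1,000,000,000,000 = 355,000,000,000,000 bytes
difference = 35,326,627,860,480 bytes
35,326,627,860,480 / 1,000,000,000 = 35,326.63 GB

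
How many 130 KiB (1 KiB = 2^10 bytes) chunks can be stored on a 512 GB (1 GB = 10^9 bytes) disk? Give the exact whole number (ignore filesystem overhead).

3,846,153

Capacity: 512 GB = 512,000,000,000 bytes
Per item: 130 KiB = 133,120 bytes
⌊512,000,000,000 / 133,120⌋ = 3,846,153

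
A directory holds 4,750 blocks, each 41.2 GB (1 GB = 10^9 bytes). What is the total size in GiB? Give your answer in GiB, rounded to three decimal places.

182,259.828 GiB

Total = 4,750 × 41.2 GB = 195,700 GB
= 195,700 × 1,000,000,000 bytes = 195,700,000,000,000 bytes
1 GiB = 1,073,741,824 bytes
195,700,000,000,000 / 1,073,741,824 = 182,259.828 GiB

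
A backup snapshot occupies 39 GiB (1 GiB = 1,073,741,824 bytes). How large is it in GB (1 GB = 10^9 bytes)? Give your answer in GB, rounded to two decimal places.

41.88 GB

39 GiB = 39 × 2^30 bytes = 41,875,931,136 bytes
1 GB = 1,000,000,000 bytes
41,875,931,136 / 1,000,000,000 = 41.88 GB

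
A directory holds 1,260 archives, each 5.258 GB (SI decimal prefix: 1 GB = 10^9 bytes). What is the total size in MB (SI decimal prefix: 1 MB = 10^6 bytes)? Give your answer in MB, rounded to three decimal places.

Total = 1,260 × 5.258 GB = 6625.08 GB
= 6625.08 × 1,000,000,000 bytes = 6,625,080,000,000 bytes
1 MB = 1,000,000 bytes
6,625,080,000,000 / 1,000,000 = 6,625,080.000 MB

6,625,080.000 MB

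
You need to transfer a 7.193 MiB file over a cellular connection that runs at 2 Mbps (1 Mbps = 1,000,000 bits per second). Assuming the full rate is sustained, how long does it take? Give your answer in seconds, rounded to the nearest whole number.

30 seconds

7.193 MiB = 7,542,407.168 bytes = 60,339,257.344 bits
2 Mbps = 2,000,000 bits/s
time = 60,339,257.344 / 2,000,000 = 30 s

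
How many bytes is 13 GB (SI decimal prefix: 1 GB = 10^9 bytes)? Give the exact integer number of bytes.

13 × 1,000,000,000 = 13,000,000,000 bytes  (1 GB = 10^9 bytes)

13,000,000,000 bytes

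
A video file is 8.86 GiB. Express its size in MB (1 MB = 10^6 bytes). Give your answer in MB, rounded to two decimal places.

9,513.35 MB

8.86 GiB × 1,073,741,824 bytes/GiB = 9,513,352,560.64 bytes
1 MB = 1,000,000 bytes
9,513,352,560.64 / 1,000,000 = 9,513.35 MB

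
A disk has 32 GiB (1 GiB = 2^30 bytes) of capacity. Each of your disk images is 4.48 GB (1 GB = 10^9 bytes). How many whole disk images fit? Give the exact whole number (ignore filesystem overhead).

7

Capacity: 32 GiB = 34,359,738,368 bytes
Per item: 4.48 GB = 4,480,000,000 bytes
⌊34,359,738,368 / 4,480,000,000⌋ = 7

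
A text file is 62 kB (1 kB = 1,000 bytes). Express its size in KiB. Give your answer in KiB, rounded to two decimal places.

60.55 KiB

62 kB × 1,000 bytes/kB = 62,000 bytes
1 KiB = 2^10 bytes = 1,024 bytes
62,000 / 1,024 = 60.55 KiB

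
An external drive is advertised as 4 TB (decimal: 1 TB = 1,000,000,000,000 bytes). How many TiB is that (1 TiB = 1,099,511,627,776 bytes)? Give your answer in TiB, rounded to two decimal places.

4 TB = 4 × 10^12 bytes = 4,000,000,000,000 bytes
1 TiB = 1,099,511,627,776 bytes
4,000,000,000,000 / 1,099,511,627,776 = 3.64 TiB

3.64 TiB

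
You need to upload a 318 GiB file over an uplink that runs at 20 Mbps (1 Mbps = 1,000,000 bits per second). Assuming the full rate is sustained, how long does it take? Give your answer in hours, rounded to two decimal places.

318 GiB = 341,449,900,032 bytes = 2,731,599,200,256 bits
20 Mbps = 20,000,000 bits/s
time = 2,731,599,200,256 / 20,000,000 = 136,579.9600 s
136,579.9600 s / 3600 = 37.94 hours

37.94 hours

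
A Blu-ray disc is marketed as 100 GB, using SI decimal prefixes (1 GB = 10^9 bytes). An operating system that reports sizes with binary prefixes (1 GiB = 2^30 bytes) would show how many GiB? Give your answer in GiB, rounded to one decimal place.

100 GB × 1,000,000,000 bytes/GB = 100,000,000,000 bytes
1 GiB = 1,073,741,824 bytes
100,000,000,000 / 1,073,741,824 = 93.1 GiB

93.1 GiB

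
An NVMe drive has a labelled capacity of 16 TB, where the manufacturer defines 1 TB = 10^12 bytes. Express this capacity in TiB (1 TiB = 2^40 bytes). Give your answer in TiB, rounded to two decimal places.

16 TB × 1,000,000,000,000 bytes/TB = 16,000,000,000,000 bytes
1 TiB = 1,099,511,627,776 bytes
16,000,000,000,000 / 1,099,511,627,776 = 14.55 TiB

14.55 TiB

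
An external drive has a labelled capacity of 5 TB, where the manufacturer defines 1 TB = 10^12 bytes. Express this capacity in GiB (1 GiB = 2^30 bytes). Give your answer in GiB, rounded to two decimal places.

5 TB × 1,000,000,000,000 bytes/TB = 5,000,000,000,000 bytes
1 GiB = 2^30 bytes = 1,073,741,824 bytes
5,000,000,000,000 / 1,073,741,824 = 4,656.61 GiB

4,656.61 GiB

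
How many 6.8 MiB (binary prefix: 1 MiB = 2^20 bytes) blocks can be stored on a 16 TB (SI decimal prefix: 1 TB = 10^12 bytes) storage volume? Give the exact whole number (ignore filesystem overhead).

Capacity: 16 TB = 16,000,000,000,000 bytes
Per item: 6.8 MiB = 7,130,316.8 bytes
⌊16,000,000,000,000 / 7,130,316.8⌋ = 2,243,939

2,243,939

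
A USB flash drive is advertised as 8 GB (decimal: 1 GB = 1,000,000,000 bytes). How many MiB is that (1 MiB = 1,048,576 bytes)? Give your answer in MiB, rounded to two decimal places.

8 GB = 8 × 10^9 bytes = 8,000,000,000 bytes
1 MiB = 2^20 bytes = 1,048,576 bytes
8,000,000,000 / 1,048,576 = 7,629.39 MiB

7,629.39 MiB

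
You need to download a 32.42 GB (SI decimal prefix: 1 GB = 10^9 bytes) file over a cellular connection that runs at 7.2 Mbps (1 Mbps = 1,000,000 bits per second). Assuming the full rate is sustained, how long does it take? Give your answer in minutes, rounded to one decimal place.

600.4 minutes

32.42 GB = 32,420,000,000 bytes = 259,360,000,000 bits
7.2 Mbps = 7,200,000 bits/s
time = 259,360,000,000 / 7,200,000 = 36,022.22 s
36,022.22 s / 60 = 600.4 minutes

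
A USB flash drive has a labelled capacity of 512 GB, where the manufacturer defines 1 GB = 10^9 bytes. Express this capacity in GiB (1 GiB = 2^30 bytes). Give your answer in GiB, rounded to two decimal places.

512 GB = 512 × 10^9 bytes = 512,000,000,000 bytes
1 GiB = 1,073,741,824 bytes
512,000,000,000 / 1,073,741,824 = 476.84 GiB

476.84 GiB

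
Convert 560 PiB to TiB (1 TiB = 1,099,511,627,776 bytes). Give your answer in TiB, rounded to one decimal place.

573,440.0 TiB

560 PiB = 560 × 2^50 bytes = 630,503,947,831,869,440 bytes
1 TiB = 2^40 bytes = 1,099,511,627,776 bytes
630,503,947,831,869,440 / 1,099,511,627,776 = 573,440.0 TiB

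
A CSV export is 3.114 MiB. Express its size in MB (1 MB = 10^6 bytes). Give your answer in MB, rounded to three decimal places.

3.114 MiB × 1,048,576 bytes/MiB = 3,265,265.664 bytes
1 MB = 1,000,000 bytes
3,265,265.664 / 1,000,000 = 3.265 MB

3.265 MB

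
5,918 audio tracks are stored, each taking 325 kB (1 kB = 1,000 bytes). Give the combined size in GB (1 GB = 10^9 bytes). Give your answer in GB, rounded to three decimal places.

Total = 5,918 × 325 kB = 1,923,350 kB
= 1,923,350 × 1,000 bytes = 1,923,350,000 bytes
1 GB = 1,000,000,000 bytes
1,923,350,000 / 1,000,000,000 = 1.923 GB

1.923 GB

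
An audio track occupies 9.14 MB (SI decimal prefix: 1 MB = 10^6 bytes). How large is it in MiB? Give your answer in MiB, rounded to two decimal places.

9.14 MB = 9.14 × 10^6 bytes = 9,140,000 bytes
1 MiB = 1,048,576 bytes
9,140,000 / 1,048,576 = 8.72 MiB

8.72 MiB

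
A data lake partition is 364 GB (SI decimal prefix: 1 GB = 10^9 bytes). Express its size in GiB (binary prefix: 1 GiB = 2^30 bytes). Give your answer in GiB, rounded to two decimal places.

339.00 GiB

364 GB = 364 × 10^9 bytes = 364,000,000,000 bytes
1 GiB = 1,073,741,824 bytes
364,000,000,000 / 1,073,741,824 = 339.00 GiB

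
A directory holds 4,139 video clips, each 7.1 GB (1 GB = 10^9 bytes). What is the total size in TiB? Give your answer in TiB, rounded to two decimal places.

26.73 TiB

Total = 4,139 × 7.1 GB = 29386.9 GB
= 29386.9 × 1,000,000,000 bytes = 29,386,900,000,000 bytes
1 TiB = 1,099,511,627,776 bytes
29,386,900,000,000 / 1,099,511,627,776 = 26.73 TiB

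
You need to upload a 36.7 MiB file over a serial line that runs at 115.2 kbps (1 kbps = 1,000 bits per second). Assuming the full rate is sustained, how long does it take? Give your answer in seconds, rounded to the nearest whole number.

36.7 MiB = 38,482,739.2 bytes = 307,861,913.6 bits
115.2 kbps = 115,200 bits/s
time = 307,861,913.6 / 115,200 = 2,672 s

2,672 seconds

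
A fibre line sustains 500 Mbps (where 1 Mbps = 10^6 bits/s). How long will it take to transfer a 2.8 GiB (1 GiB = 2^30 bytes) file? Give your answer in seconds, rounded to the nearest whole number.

48 seconds

2.8 GiB = 3,006,477,107.2 bytes = 24,051,816,857.6 bits
500 Mbps = 500,000,000 bits/s
time = 24,051,816,857.6 / 500,000,000 = 48 s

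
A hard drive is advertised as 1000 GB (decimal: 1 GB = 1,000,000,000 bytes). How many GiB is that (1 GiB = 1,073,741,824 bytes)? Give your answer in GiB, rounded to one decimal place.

931.3 GiB

1000 GB × 1,000,000,000 bytes/GB = 1,000,000,000,000 bytes
1 GiB = 1,073,741,824 bytes
1,000,000,000,000 / 1,073,741,824 = 931.3 GiB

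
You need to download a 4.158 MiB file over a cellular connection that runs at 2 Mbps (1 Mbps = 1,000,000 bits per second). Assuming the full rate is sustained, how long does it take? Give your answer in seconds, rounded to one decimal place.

4.158 MiB = 4,359,979.008 bytes = 34,879,832.064 bits
2 Mbps = 2,000,000 bits/s
time = 34,879,832.064 / 2,000,000 = 17.4 s

17.4 seconds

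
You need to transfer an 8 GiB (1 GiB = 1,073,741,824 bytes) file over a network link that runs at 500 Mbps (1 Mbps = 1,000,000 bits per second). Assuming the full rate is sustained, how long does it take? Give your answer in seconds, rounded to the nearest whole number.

137 seconds

8 GiB = 8,589,934,592 bytes = 68,719,476,736 bits
500 Mbps = 500,000,000 bits/s
time = 68,719,476,736 / 500,000,000 = 137 s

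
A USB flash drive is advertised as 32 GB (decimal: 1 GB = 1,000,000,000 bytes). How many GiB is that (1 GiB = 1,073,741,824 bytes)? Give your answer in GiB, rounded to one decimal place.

32 GB × 1,000,000,000 bytes/GB = 32,000,000,000 bytes
1 GiB = 1,073,741,824 bytes
32,000,000,000 / 1,073,741,824 = 29.8 GiB

29.8 GiB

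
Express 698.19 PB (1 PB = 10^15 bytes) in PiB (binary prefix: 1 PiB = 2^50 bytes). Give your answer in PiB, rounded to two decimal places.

698.19 PB × 1,000,000,000,000,000 bytes/PB = 698,190,000,000,000,000 bytes
1 PiB = 2^50 bytes = 1,125,899,906,842,624 bytes
698,190,000,000,000,000 / 1,125,899,906,842,624 = 620.12 PiB

620.12 PiB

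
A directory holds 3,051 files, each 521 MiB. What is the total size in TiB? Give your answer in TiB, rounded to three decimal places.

1.516 TiB

Total = 3,051 × 521 MiB = 1,589,571 MiB
= 1,589,571 × 1,048,576 bytes = 1,666,786,000,896 bytes
1 TiB = 1,099,511,627,776 bytes
1,666,786,000,896 / 1,099,511,627,776 = 1.516 TiB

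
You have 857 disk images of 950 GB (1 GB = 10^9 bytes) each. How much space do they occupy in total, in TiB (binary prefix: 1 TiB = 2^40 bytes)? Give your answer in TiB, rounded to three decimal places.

Total = 857 × 950 GB = 814,150 GB
= 814,150 × 1,000,000,000 bytes = 814,150,000,000,000 bytes
1 TiB = 1,099,511,627,776 bytes
814,150,000,000,000 / 1,099,511,627,776 = 740.465 TiB

740.465 TiB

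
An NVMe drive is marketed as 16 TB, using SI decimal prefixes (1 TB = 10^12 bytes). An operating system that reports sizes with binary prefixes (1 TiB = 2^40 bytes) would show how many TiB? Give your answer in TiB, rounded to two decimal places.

14.55 TiB

16 TB = 16 × 10^12 bytes = 16,000,000,000,000 bytes
1 TiB = 1,099,511,627,776 bytes
16,000,000,000,000 / 1,099,511,627,776 = 14.55 TiB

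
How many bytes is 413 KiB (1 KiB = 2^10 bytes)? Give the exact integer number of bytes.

422,912 bytes

413 × 1,024 = 422,912 bytes  (1 KiB = 2^10 bytes)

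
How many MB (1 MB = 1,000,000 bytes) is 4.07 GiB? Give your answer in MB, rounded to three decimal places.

4,370.129 MB

4.07 GiB × 1,073,741,824 bytes/GiB = 4,370,129,223.68 bytes
1 MB = 10^6 bytes = 1,000,000 bytes
4,370,129,223.68 / 1,000,000 = 4,370.129 MB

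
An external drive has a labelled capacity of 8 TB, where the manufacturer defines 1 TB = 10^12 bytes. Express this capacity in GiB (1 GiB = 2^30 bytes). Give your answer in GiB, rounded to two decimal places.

8 TB × 1,000,000,000,000 bytes/TB = 8,000,000,000,000 bytes
1 GiB = 1,073,741,824 bytes
8,000,000,000,000 / 1,073,741,824 = 7,450.58 GiB

7,450.58 GiB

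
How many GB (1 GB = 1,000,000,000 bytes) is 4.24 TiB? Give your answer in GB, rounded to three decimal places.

4.24 TiB = 4.24 × 2^40 bytes = 4,661,929,301,770.24 bytes
1 GB = 1,000,000,000 bytes
4,661,929,301,770.24 / 1,000,000,000 = 4,661.929 GB

4,661.929 GB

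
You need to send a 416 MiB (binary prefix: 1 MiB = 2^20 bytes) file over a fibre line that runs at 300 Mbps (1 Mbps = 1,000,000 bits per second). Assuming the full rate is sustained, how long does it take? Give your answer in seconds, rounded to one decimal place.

416 MiB = 436,207,616 bytes = 3,489,660,928 bits
300 Mbps = 300,000,000 bits/s
time = 3,489,660,928 / 300,000,000 = 11.6 s

11.6 seconds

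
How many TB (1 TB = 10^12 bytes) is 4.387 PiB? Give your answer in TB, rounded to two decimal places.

4,939.32 TB

4.387 PiB = 4.387 × 2^50 bytes = 4,939,322,891,318,591.488 bytes
1 TB = 1,000,000,000,000 bytes
4,939,322,891,318,591.488 / 1,000,000,000,000 = 4,939.32 TB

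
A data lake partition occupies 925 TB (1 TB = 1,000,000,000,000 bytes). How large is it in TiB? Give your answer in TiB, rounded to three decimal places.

925 TB = 925 × 10^12 bytes = 925,000,000,000,000 bytes
1 TiB = 1,099,511,627,776 bytes
925,000,000,000,000 / 1,099,511,627,776 = 841.283 TiB

841.283 TiB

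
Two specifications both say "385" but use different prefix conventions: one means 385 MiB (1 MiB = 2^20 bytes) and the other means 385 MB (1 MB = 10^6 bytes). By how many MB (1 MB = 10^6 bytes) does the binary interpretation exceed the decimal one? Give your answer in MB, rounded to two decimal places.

18.70 MB

385 MiB = 385 × 1,048,576 = 403,701,760 bytes
385 MB = 385 × 1,000,000 = 385,000,000 bytes
difference = 18,701,760 bytes
18,701,760 / 1,000,000 = 18.70 MB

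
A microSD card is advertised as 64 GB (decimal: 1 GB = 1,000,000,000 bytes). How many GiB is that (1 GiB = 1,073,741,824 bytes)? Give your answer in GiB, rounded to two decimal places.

59.60 GiB

64 GB = 64 × 10^9 bytes = 64,000,000,000 bytes
1 GiB = 1,073,741,824 bytes
64,000,000,000 / 1,073,741,824 = 59.60 GiB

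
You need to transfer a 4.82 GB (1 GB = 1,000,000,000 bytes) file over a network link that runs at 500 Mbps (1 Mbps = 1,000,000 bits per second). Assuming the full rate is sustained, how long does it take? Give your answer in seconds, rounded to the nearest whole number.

4.82 GB = 4,820,000,000 bytes = 38,560,000,000 bits
500 Mbps = 500,000,000 bits/s
time = 38,560,000,000 / 500,000,000 = 77 s

77 seconds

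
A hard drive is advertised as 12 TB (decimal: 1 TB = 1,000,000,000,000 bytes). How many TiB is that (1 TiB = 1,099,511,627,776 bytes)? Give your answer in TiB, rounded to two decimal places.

10.91 TiB

12 TB = 12 × 10^12 bytes = 12,000,000,000,000 bytes
1 TiB = 1,099,511,627,776 bytes
12,000,000,000,000 / 1,099,511,627,776 = 10.91 TiB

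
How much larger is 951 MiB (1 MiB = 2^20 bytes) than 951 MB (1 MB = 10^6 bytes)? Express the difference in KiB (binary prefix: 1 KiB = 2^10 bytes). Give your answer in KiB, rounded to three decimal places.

951 MiB = 951 × 1,048,576 = 997,195,776 bytes
951 MB = 951 × 1,000,000 = 951,000,000 bytes
difference = 46,195,776 bytes
46,195,776 / 1,024 = 45,113.063 KiB

45,113.063 KiB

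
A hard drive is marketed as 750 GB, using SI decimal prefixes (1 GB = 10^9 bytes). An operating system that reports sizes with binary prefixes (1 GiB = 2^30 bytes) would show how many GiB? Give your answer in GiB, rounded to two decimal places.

698.49 GiB

750 GB = 750 × 10^9 bytes = 750,000,000,000 bytes
1 GiB = 2^30 bytes = 1,073,741,824 bytes
750,000,000,000 / 1,073,741,824 = 698.49 GiB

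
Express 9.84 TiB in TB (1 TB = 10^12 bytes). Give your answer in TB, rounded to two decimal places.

9.84 TiB = 9.84 × 2^40 bytes = 10,819,194,417,315.84 bytes
1 TB = 10^12 bytes = 1,000,000,000,000 bytes
10,819,194,417,315.84 / 1,000,000,000,000 = 10.82 TB

10.82 TB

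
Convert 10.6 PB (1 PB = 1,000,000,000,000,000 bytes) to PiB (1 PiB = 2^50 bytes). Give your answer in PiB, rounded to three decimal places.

9.415 PiB

10.6 PB × 1,000,000,000,000,000 bytes/PB = 10,600,000,000,000,000 bytes
1 PiB = 1,125,899,906,842,624 bytes
10,600,000,000,000,000 / 1,125,899,906,842,624 = 9.415 PiB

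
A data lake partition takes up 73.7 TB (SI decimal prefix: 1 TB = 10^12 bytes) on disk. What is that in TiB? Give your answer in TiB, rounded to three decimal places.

67.030 TiB

73.7 TB × 1,000,000,000,000 bytes/TB = 73,700,000,000,000 bytes
1 TiB = 2^40 bytes = 1,099,511,627,776 bytes
73,700,000,000,000 / 1,099,511,627,776 = 67.030 TiB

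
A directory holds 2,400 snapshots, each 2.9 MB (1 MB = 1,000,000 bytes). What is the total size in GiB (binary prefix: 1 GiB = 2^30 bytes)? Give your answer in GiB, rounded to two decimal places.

6.48 GiB

Total = 2,400 × 2.9 MB = 6960 MB
= 6960 × 1,000,000 bytes = 6,960,000,000 bytes
1 GiB = 1,073,741,824 bytes
6,960,000,000 / 1,073,741,824 = 6.48 GiB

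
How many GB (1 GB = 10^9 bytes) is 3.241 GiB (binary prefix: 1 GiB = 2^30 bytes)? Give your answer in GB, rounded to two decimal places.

3.241 GiB = 3.241 × 2^30 bytes = 3,479,997,251.584 bytes
1 GB = 1,000,000,000 bytes
3,479,997,251.584 / 1,000,000,000 = 3.48 GB

3.48 GB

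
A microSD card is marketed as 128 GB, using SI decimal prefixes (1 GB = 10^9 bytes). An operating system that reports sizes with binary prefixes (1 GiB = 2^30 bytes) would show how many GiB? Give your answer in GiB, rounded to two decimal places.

128 GB × 1,000,000,000 bytes/GB = 128,000,000,000 bytes
1 GiB = 1,073,741,824 bytes
128,000,000,000 / 1,073,741,824 = 119.21 GiB

119.21 GiB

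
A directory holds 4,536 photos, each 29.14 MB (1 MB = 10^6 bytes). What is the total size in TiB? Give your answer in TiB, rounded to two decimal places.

Total = 4,536 × 29.14 MB = 132179.04 MB
= 132179.04 × 1,000,000 bytes = 132,179,040,000 bytes
1 TiB = 1,099,511,627,776 bytes
132,179,040,000 / 1,099,511,627,776 = 0.12 TiB

0.12 TiB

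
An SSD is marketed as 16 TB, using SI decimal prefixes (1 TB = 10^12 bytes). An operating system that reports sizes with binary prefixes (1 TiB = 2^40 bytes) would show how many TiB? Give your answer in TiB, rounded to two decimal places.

16 TB = 16 × 10^12 bytes = 16,000,000,000,000 bytes
1 TiB = 2^40 bytes = 1,099,511,627,776 bytes
16,000,000,000,000 / 1,099,511,627,776 = 14.55 TiB

14.55 TiB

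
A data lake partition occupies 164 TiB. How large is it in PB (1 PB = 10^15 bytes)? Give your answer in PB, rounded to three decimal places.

0.180 PB

164 TiB × 1,099,511,627,776 bytes/TiB = 180,319,906,955,264 bytes
1 PB = 10^15 bytes = 1,000,000,000,000,000 bytes
180,319,906,955,264 / 1,000,000,000,000,000 = 0.180 PB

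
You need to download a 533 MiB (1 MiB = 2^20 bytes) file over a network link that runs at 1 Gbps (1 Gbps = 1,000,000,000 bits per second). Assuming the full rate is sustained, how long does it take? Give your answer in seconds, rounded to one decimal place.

4.5 seconds

533 MiB = 558,891,008 bytes = 4,471,128,064 bits
1 Gbps = 1,000,000,000 bits/s
time = 4,471,128,064 / 1,000,000,000 = 4.5 s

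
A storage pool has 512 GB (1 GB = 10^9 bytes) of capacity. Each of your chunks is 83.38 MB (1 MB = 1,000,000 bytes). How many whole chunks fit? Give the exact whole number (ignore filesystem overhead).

6,140

Capacity: 512 GB = 512,000,000,000 bytes
Per item: 83.38 MB = 83,380,000 bytes
⌊512,000,000,000 / 83,380,000⌋ = 6,140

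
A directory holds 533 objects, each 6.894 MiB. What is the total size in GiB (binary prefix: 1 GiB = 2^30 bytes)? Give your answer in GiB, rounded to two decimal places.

3.59 GiB

Total = 533 × 6.894 MiB = 3674.502 MiB
= 3674.502 × 1,048,576 bytes = 3,852,994,609.152 bytes
1 GiB = 1,073,741,824 bytes
3,852,994,609.152 / 1,073,741,824 = 3.59 GiB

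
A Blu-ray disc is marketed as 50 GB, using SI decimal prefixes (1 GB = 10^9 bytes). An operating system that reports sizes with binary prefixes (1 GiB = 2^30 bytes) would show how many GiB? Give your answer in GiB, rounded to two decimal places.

46.57 GiB

50 GB × 1,000,000,000 bytes/GB = 50,000,000,000 bytes
1 GiB = 2^30 bytes = 1,073,741,824 bytes
50,000,000,000 / 1,073,741,824 = 46.57 GiB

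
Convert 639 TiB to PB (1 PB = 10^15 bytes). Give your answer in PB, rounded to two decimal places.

639 TiB = 639 × 2^40 bytes = 702,587,930,148,864 bytes
1 PB = 10^15 bytes = 1,000,000,000,000,000 bytes
702,587,930,148,864 / 1,000,000,000,000,000 = 0.70 PB

0.70 PB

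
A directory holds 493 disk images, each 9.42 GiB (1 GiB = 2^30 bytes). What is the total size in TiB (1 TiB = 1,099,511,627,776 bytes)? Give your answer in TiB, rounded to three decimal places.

4.535 TiB

Total = 493 × 9.42 GiB = 4644.06 GiB
= 4644.06 × 1,073,741,824 bytes = 4,986,521,455,165.44 bytes
1 TiB = 1,099,511,627,776 bytes
4,986,521,455,165.44 / 1,099,511,627,776 = 4.535 TiB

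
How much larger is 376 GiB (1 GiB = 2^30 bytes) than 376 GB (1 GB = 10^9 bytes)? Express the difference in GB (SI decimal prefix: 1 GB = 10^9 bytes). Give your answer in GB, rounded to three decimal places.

27.727 GB

376 GiB = 376 × 1,073,741,824 = 403,726,925,824 bytes
376 GB = 376 × 1,000,000,000 = 376,000,000,000 bytes
difference = 27,726,925,824 bytes
27,726,925,824 / 1,000,000,000 = 27.727 GB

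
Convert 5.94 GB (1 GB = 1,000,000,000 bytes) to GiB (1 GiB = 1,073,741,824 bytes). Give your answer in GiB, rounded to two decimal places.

5.53 GiB

5.94 GB = 5.94 × 10^9 bytes = 5,940,000,000 bytes
1 GiB = 1,073,741,824 bytes
5,940,000,000 / 1,073,741,824 = 5.53 GiB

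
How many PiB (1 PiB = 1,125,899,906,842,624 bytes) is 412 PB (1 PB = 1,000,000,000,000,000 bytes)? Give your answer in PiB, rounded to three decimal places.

412 PB × 1,000,000,000,000,000 bytes/PB = 412,000,000,000,000,000 bytes
1 PiB = 2^50 bytes = 1,125,899,906,842,624 bytes
412,000,000,000,000,000 / 1,125,899,906,842,624 = 365.930 PiB

365.930 PiB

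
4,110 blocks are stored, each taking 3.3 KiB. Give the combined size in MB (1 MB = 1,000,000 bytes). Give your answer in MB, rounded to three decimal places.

Total = 4,110 × 3.3 KiB = 13,563 KiB
= 13,563 × 1,024 bytes = 13,888,512 bytes
1 MB = 1,000,000 bytes
13,888,512 / 1,000,000 = 13.889 MB

13.889 MB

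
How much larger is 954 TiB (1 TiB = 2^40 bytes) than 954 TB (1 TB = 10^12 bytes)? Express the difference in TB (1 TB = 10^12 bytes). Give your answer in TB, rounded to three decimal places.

94.934 TB

954 TiB = 954 × 1,099,511,627,776 = 1,048,934,092,898,304 bytes
954 TB = 954 × 1,000,000,000,000 = 954,000,000,000,000 bytes
difference = 94,934,092,898,304 bytes
94,934,092,898,304 / 1,000,000,000,000 = 94.934 TB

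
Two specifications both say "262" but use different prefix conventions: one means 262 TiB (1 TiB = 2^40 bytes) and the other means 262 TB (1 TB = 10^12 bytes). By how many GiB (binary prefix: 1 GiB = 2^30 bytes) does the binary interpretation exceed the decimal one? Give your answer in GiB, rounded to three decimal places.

24,281.485 GiB

262 TiB = 262 × 1,099,511,627,776 = 288,072,046,477,312 bytes
262 TB = 262 × 1,000,000,000,000 = 262,000,000,000,000 bytes
difference = 26,072,046,477,312 bytes
26,072,046,477,312 / 1,073,741,824 = 24,281.485 GiB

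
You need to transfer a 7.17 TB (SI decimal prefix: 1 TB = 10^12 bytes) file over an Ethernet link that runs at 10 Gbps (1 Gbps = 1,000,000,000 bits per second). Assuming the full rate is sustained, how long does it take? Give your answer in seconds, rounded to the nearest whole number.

7.17 TB = 7,170,000,000,000 bytes = 57,360,000,000,000 bits
10 Gbps = 10,000,000,000 bits/s
time = 57,360,000,000,000 / 10,000,000,000 = 5,736 s

5,736 seconds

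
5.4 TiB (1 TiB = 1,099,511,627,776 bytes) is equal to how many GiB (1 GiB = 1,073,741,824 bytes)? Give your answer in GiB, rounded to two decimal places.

5,529.60 GiB

5.4 TiB = 5.4 × 2^40 bytes = 5,937,362,789,990.4 bytes
1 GiB = 1,073,741,824 bytes
5,937,362,789,990.4 / 1,073,741,824 = 5,529.60 GiB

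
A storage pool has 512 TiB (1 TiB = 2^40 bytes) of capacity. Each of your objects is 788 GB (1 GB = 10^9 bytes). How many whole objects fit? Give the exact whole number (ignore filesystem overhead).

Capacity: 512 TiB = 562,949,953,421,312 bytes
Per item: 788 GB = 788,000,000,000 bytes
⌊562,949,953,421,312 / 788,000,000,000⌋ = 714

714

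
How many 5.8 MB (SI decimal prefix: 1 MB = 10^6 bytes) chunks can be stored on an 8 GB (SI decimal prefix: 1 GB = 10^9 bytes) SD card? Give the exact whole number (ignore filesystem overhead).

Capacity: 8 GB = 8,000,000,000 bytes
Per item: 5.8 MB = 5,800,000 bytes
⌊8,000,000,000 / 5,800,000⌋ = 1,379

1,379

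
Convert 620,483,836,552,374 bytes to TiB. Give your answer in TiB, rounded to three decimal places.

564.327 TiB

620,483,836,552,374 bytes given.
1 TiB = 1,099,511,627,776 bytes
620,483,836,552,374 / 1,099,511,627,776 = 564.327 TiB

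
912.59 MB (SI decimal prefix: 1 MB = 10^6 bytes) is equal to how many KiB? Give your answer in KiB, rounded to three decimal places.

891,201.172 KiB

912.59 MB = 912.59 × 10^6 bytes = 912,590,000 bytes
1 KiB = 2^10 bytes = 1,024 bytes
912,590,000 / 1,024 = 891,201.172 KiB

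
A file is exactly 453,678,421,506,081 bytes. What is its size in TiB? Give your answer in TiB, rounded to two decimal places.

453,678,421,506,081 bytes given.
1 TiB = 2^40 bytes = 1,099,511,627,776 bytes
453,678,421,506,081 / 1,099,511,627,776 = 412.62 TiB

412.62 TiB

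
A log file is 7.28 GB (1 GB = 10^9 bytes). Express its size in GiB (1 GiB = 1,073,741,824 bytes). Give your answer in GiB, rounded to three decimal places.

7.28 GB = 7.28 × 10^9 bytes = 7,280,000,000 bytes
1 GiB = 1,073,741,824 bytes
7,280,000,000 / 1,073,741,824 = 6.780 GiB

6.780 GiB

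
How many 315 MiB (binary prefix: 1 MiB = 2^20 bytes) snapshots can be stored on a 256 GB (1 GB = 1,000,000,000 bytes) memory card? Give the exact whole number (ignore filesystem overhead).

775

Capacity: 256 GB = 256,000,000,000 bytes
Per item: 315 MiB = 330,301,440 bytes
⌊256,000,000,000 / 330,301,440⌋ = 775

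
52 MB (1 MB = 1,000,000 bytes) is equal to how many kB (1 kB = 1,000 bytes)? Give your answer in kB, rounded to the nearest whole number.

52 MB = 52 × 10^6 bytes = 52,000,000 bytes
1 kB = 1,000 bytes
52,000,000 / 1,000 = 52,000 kB

52,000 kB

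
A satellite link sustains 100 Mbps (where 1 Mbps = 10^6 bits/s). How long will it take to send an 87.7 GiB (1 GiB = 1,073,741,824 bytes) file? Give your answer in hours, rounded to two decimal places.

2.09 hours

87.7 GiB = 94,167,157,964.8 bytes = 753,337,263,718.4 bits
100 Mbps = 100,000,000 bits/s
time = 753,337,263,718.4 / 100,000,000 = 7,533.3726 s
7,533.3726 s / 3600 = 2.09 hours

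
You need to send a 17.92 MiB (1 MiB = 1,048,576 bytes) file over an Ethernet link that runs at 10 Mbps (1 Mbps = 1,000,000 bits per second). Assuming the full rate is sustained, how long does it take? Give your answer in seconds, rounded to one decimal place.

15.0 seconds

17.92 MiB = 18,790,481.92 bytes = 150,323,855.36 bits
10 Mbps = 10,000,000 bits/s
time = 150,323,855.36 / 10,000,000 = 15.0 s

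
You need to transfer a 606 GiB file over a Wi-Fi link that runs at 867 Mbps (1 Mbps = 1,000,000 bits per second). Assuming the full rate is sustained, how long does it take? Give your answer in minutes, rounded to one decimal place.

100.1 minutes

606 GiB = 650,687,545,344 bytes = 5,205,500,362,752 bits
867 Mbps = 867,000,000 bits/s
time = 5,205,500,362,752 / 867,000,000 = 6,004.04 s
6,004.04 s / 60 = 100.1 minutes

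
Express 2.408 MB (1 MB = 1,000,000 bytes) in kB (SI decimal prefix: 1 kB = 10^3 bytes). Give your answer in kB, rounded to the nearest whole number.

2,408 kB

2.408 MB × 1,000,000 bytes/MB = 2,408,000 bytes
1 kB = 10^3 bytes = 1,000 bytes
2,408,000 / 1,000 = 2,408 kB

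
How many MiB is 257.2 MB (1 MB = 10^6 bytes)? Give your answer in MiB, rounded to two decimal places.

245.29 MiB

257.2 MB = 257.2 × 10^6 bytes = 257,200,000 bytes
1 MiB = 1,048,576 bytes
257,200,000 / 1,048,576 = 245.29 MiB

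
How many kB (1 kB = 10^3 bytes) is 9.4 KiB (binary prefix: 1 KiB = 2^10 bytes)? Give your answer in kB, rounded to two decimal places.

9.63 kB

9.4 KiB × 1,024 bytes/KiB = 9,625.6 bytes
1 kB = 1,000 bytes
9,625.6 / 1,000 = 9.63 kB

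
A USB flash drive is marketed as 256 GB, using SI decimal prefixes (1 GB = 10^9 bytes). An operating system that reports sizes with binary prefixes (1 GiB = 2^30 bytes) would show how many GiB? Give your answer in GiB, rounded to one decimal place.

256 GB × 1,000,000,000 bytes/GB = 256,000,000,000 bytes
1 GiB = 1,073,741,824 bytes
256,000,000,000 / 1,073,741,824 = 238.4 GiB

238.4 GiB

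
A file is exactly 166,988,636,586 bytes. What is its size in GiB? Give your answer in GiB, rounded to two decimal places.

155.52 GiB

166,988,636,586 bytes given.
1 GiB = 1,073,741,824 bytes
166,988,636,586 / 1,073,741,824 = 155.52 GiB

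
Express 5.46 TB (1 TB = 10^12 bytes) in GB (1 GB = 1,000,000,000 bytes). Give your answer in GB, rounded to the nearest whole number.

5,460 GB

5.46 TB = 5.46 × 10^12 bytes = 5,460,000,000,000 bytes
1 GB = 1,000,000,000 bytes
5,460,000,000,000 / 1,000,000,000 = 5,460 GB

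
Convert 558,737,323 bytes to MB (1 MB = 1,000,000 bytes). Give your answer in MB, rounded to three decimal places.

558.737 MB

558,737,323 bytes given.
1 MB = 10^6 bytes = 1,000,000 bytes
558,737,323 / 1,000,000 = 558.737 MB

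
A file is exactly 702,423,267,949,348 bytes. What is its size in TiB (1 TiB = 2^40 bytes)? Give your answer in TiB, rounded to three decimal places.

638.850 TiB

702,423,267,949,348 bytes given.
1 TiB = 1,099,511,627,776 bytes
702,423,267,949,348 / 1,099,511,627,776 = 638.850 TiB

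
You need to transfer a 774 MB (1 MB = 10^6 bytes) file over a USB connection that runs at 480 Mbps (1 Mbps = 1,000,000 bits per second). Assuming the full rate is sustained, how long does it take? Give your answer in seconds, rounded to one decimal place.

774 MB = 774,000,000 bytes = 6,192,000,000 bits
480 Mbps = 480,000,000 bits/s
time = 6,192,000,000 / 480,000,000 = 12.9 s

12.9 seconds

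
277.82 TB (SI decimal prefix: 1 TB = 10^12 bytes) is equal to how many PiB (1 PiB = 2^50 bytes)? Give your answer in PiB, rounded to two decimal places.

0.25 PiB

277.82 TB × 1,000,000,000,000 bytes/TB = 277,820,000,000,000 bytes
1 PiB = 1,125,899,906,842,624 bytes
277,820,000,000,000 / 1,125,899,906,842,624 = 0.25 PiB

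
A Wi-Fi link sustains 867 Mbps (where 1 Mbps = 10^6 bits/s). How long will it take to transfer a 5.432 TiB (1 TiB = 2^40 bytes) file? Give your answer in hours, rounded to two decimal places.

5.432 TiB = 5,972,547,162,079.232 bytes = 47,780,377,296,633.856 bits
867 Mbps = 867,000,000 bits/s
time = 47,780,377,296,633.856 / 867,000,000 = 55,110.0084 s
55,110.0084 s / 3600 = 15.31 hours

15.31 hours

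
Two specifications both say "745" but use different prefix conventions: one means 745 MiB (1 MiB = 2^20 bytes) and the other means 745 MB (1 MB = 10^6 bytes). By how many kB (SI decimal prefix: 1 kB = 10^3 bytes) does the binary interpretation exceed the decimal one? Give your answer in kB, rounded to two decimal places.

745 MiB = 745 × 1,048,576 = 781,189,120 bytes
745 MB = 745 × 1,000,000 = 745,000,000 bytes
difference = 36,189,120 bytes
36,189,120 / 1,000 = 36,189.12 kB

36,189.12 kB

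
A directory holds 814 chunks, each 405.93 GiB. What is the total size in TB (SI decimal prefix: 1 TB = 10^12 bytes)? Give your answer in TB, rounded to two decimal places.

354.79 TB

Total = 814 × 405.93 GiB = 330427.02 GiB
= 330427.02 × 1,073,741,824 bytes = 354,793,311,153,684.48 bytes
1 TB = 1,000,000,000,000 bytes
354,793,311,153,684.48 / 1,000,000,000,000 = 354.79 TB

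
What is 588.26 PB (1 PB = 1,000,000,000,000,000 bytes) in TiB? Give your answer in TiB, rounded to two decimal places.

535,019.35 TiB

588.26 PB × 1,000,000,000,000,000 bytes/PB = 588,260,000,000,000,000 bytes
1 TiB = 2^40 bytes = 1,099,511,627,776 bytes
588,260,000,000,000,000 / 1,099,511,627,776 = 535,019.35 TiB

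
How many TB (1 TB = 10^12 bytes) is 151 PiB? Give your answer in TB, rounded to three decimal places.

151 PiB = 151 × 2^50 bytes = 170,010,885,933,236,224 bytes
1 TB = 1,000,000,000,000 bytes
170,010,885,933,236,224 / 1,000,000,000,000 = 170,010.886 TB

170,010.886 TB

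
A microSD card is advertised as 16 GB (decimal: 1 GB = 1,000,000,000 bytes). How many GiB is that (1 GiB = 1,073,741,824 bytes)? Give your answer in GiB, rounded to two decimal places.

14.90 GiB

16 GB = 16 × 10^9 bytes = 16,000,000,000 bytes
1 GiB = 1,073,741,824 bytes
16,000,000,000 / 1,073,741,824 = 14.90 GiB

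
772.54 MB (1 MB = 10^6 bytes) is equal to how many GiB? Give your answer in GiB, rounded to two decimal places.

0.72 GiB

772.54 MB = 772.54 × 10^6 bytes = 772,540,000 bytes
1 GiB = 1,073,741,824 bytes
772,540,000 / 1,073,741,824 = 0.72 GiB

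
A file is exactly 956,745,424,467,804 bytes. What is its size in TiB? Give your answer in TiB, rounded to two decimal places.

956,745,424,467,804 bytes given.
1 TiB = 2^40 bytes = 1,099,511,627,776 bytes
956,745,424,467,804 / 1,099,511,627,776 = 870.15 TiB

870.15 TiB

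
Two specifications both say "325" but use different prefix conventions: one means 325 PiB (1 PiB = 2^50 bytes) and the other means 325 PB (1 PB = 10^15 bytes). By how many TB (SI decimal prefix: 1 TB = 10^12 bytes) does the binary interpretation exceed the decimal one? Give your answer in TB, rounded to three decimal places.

40,917.470 TB

325 PiB = 325 × 1,125,899,906,842,624 = 365,917,469,723,852,800 bytes
325 PB = 325 × 1,000,000,000,000,000 = 325,000,000,000,000,000 bytes
difference = 40,917,469,723,852,800 bytes
40,917,469,723,852,800 / 1,000,000,000,000 = 40,917.470 TB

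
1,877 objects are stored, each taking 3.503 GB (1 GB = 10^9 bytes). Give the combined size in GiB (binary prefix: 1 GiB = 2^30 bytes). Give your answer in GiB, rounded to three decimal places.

6,123.568 GiB

Total = 1,877 × 3.503 GB = 6575.131 GB
= 6575.131 × 1,000,000,000 bytes = 6,575,131,000,000 bytes
1 GiB = 1,073,741,824 bytes
6,575,131,000,000 / 1,073,741,824 = 6,123.568 GiB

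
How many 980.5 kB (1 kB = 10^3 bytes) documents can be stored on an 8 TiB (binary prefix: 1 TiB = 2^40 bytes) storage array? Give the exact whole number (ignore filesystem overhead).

Capacity: 8 TiB = 8,796,093,022,208 bytes
Per item: 980.5 kB = 980,500 bytes
⌊8,796,093,022,208 / 980,500⌋ = 8,971,028

8,971,028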